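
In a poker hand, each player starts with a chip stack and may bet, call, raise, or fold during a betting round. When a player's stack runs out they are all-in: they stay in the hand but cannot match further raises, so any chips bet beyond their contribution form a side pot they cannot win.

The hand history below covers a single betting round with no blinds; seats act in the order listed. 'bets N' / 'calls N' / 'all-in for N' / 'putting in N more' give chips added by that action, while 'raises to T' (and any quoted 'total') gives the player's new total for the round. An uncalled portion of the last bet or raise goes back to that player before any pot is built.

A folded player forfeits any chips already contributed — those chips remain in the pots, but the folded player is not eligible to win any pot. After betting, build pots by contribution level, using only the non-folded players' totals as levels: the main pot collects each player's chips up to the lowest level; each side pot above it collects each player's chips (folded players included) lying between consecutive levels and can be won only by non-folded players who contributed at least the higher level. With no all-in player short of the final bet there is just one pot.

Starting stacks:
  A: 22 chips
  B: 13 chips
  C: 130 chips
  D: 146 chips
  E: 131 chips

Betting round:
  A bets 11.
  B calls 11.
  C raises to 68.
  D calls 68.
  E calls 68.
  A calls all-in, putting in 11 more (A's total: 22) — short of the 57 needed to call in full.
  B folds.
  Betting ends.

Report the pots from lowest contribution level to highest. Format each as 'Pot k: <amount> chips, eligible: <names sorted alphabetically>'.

Contributions: A=22, B=11, C=68, D=68, E=68
Folded: B
Pot levels (distinct totals of non-folded players): 22, 68
Layer 1-22: A 22 + B 11 + C 22 + D 22 + E 22 = 99 chips; eligible A, C, D, E
Layer 23-68: 46 each from C, D, E = 46*3 = 138 chips; eligible C, D, E

Pot 1: 99 chips, eligible: A, C, D, E
Pot 2: 138 chips, eligible: C, D, E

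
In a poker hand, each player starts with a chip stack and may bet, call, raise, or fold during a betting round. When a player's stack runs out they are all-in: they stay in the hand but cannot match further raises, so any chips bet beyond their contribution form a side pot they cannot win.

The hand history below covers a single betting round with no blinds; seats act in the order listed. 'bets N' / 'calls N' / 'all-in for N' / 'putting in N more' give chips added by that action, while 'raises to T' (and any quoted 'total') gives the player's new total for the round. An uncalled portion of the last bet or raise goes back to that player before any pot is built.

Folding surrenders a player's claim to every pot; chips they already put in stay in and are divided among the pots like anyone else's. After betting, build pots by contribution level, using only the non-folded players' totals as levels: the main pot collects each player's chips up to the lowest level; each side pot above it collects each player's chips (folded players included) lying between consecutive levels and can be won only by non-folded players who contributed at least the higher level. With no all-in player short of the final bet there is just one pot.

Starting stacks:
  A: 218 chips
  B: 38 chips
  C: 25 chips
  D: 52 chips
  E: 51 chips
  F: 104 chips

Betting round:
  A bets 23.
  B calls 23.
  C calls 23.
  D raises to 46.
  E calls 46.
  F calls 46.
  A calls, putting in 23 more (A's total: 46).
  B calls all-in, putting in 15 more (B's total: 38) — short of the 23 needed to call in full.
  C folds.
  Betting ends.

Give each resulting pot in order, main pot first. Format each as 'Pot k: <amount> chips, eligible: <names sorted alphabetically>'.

Contributions: A=46, B=38, C=23, D=46, E=46, F=46
Folded: C
Pot levels (distinct totals of non-folded players): 38, 46
Layer 1-38: A 38 + B 38 + C 23 + D 38 + E 38 + F 38 = 213 chips; eligible A, B, D, E, F
Layer 39-46: 8 each from A, D, E, F = 8*4 = 32 chips; eligible A, D, E, F

Pot 1: 213 chips, eligible: A, B, D, E, F
Pot 2: 32 chips, eligible: A, D, E, F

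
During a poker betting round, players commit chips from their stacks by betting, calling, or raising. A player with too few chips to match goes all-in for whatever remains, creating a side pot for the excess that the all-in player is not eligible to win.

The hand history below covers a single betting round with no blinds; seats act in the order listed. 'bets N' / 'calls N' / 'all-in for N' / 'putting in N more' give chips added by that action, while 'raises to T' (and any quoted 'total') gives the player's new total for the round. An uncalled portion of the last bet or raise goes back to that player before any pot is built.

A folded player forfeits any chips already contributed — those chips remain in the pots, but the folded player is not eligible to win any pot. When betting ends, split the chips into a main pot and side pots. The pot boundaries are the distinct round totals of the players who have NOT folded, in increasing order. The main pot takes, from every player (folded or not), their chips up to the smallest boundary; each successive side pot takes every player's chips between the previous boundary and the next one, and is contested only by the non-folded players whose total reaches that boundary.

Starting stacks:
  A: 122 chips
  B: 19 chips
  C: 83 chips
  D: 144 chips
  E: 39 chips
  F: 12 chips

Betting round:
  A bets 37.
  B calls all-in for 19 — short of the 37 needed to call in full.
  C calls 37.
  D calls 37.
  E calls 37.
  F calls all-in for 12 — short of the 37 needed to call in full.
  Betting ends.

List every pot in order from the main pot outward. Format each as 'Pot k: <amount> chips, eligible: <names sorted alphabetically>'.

Pot 1: 72 chips, eligible: A, B, C, D, E, F
Pot 2: 35 chips, eligible: A, B, C, D, E
Pot 3: 72 chips, eligible: A, C, D, E

Derivation:
Contributions: A=37, B=19, C=37, D=37, E=37, F=12
Pot levels (distinct totals of non-folded players): 12, 19, 37
Layer 1-12: 12 each from A, B, C, D, E, F = 12*6 = 72 chips; eligible A, B, C, D, E, F
Layer 13-19: 7 each from A, B, C, D, E = 7*5 = 35 chips; eligible A, B, C, D, E
Layer 20-37: 18 each from A, C, D, E = 18*4 = 72 chips; eligible A, C, D, E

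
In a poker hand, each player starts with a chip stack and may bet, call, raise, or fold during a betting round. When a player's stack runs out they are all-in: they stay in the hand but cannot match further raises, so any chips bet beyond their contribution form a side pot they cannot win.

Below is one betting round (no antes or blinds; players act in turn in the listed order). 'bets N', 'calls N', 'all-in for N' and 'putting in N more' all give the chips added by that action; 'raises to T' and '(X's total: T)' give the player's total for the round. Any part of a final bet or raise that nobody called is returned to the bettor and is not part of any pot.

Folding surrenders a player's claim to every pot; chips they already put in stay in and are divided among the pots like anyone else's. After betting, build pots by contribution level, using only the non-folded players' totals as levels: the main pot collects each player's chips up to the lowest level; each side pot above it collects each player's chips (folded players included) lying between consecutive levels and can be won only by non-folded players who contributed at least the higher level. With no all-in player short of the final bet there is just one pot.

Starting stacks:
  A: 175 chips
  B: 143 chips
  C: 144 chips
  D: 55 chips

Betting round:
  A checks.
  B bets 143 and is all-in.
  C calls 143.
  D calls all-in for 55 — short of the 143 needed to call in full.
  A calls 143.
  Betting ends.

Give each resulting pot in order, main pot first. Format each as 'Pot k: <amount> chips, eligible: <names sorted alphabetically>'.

Pot 1: 220 chips, eligible: A, B, C, D
Pot 2: 264 chips, eligible: A, B, C

Derivation:
Contributions: A=143, B=143, C=143, D=55
Pot levels (distinct totals of non-folded players): 55, 143
Layer 1-55: 55 each from A, B, C, D = 55*4 = 220 chips; eligible A, B, C, D
Layer 56-143: 88 each from A, B, C = 88*3 = 264 chips; eligible A, B, C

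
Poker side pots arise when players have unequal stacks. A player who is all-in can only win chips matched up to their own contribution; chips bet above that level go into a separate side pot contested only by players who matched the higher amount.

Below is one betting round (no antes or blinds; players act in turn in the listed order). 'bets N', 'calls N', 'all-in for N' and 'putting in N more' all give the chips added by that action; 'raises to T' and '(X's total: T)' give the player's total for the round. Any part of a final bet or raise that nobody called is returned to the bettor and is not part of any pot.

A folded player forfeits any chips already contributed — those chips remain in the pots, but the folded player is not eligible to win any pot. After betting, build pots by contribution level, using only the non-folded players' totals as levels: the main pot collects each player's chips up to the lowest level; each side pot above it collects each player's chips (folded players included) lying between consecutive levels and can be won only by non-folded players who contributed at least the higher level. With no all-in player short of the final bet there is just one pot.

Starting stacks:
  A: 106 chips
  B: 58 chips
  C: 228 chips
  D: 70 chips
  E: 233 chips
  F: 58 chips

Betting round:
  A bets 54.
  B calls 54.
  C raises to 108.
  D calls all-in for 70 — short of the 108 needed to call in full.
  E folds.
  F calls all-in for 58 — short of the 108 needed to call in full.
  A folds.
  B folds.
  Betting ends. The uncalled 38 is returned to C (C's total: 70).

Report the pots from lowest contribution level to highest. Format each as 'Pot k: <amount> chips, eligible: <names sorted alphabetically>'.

Contributions (after 38 returned to C): A=54, B=54, C=70, D=70, F=58
Folded: A, B, E
Pot levels (distinct totals of non-folded players): 58, 70
Layer 1-58: A 54 + B 54 + C 58 + D 58 + F 58 = 282 chips; eligible C, D, F
Layer 59-70: 12 each from C, D = 12*2 = 24 chips; eligible C, D

Pot 1: 282 chips, eligible: C, D, F
Pot 2: 24 chips, eligible: C, D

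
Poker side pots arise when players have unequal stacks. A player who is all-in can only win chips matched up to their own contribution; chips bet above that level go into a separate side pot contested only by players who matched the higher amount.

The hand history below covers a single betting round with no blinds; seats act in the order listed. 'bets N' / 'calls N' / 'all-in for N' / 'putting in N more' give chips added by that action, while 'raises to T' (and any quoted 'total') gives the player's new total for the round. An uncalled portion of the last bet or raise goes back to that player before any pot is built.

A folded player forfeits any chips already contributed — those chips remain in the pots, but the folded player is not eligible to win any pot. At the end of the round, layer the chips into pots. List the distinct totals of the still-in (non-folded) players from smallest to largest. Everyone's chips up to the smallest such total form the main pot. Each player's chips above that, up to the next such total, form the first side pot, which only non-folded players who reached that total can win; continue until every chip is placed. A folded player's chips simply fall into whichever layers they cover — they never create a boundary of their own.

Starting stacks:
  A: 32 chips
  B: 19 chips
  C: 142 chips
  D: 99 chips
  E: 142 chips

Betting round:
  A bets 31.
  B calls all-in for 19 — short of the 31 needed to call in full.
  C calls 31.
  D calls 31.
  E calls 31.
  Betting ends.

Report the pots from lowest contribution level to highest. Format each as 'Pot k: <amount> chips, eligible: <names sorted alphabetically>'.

Pot 1: 95 chips, eligible: A, B, C, D, E
Pot 2: 48 chips, eligible: A, C, D, E

Derivation:
Contributions: A=31, B=19, C=31, D=31, E=31
Pot levels (distinct totals of non-folded players): 19, 31
Layer 1-19: 19 each from A, B, C, D, E = 19*5 = 95 chips; eligible A, B, C, D, E
Layer 20-31: 12 each from A, C, D, E = 12*4 = 48 chips; eligible A, C, D, E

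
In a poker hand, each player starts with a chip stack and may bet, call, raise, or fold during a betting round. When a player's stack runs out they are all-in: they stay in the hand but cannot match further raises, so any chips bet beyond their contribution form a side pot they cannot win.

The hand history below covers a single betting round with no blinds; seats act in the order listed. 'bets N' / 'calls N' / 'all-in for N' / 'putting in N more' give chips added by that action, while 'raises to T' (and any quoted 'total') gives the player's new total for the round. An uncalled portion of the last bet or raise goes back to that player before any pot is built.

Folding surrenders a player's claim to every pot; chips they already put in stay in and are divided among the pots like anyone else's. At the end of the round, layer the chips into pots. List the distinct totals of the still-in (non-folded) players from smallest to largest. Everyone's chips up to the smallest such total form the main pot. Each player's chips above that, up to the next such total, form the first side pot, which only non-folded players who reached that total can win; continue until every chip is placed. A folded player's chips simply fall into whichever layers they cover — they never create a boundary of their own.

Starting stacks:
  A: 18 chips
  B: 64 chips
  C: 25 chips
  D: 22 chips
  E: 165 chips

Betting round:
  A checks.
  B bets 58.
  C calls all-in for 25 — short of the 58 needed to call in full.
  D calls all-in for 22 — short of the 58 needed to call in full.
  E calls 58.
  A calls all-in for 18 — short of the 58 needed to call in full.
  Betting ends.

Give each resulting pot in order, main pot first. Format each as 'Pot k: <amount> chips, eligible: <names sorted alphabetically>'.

Pot 1: 90 chips, eligible: A, B, C, D, E
Pot 2: 16 chips, eligible: B, C, D, E
Pot 3: 9 chips, eligible: B, C, E
Pot 4: 66 chips, eligible: B, E

Derivation:
Contributions: A=18, B=58, C=25, D=22, E=58
Pot levels (distinct totals of non-folded players): 18, 22, 25, 58
Layer 1-18: 18 each from A, B, C, D, E = 18*5 = 90 chips; eligible A, B, C, D, E
Layer 19-22: 4 each from B, C, D, E = 4*4 = 16 chips; eligible B, C, D, E
Layer 23-25: 3 each from B, C, E = 3*3 = 9 chips; eligible B, C, E
Layer 26-58: 33 each from B, E = 33*2 = 66 chips; eligible B, E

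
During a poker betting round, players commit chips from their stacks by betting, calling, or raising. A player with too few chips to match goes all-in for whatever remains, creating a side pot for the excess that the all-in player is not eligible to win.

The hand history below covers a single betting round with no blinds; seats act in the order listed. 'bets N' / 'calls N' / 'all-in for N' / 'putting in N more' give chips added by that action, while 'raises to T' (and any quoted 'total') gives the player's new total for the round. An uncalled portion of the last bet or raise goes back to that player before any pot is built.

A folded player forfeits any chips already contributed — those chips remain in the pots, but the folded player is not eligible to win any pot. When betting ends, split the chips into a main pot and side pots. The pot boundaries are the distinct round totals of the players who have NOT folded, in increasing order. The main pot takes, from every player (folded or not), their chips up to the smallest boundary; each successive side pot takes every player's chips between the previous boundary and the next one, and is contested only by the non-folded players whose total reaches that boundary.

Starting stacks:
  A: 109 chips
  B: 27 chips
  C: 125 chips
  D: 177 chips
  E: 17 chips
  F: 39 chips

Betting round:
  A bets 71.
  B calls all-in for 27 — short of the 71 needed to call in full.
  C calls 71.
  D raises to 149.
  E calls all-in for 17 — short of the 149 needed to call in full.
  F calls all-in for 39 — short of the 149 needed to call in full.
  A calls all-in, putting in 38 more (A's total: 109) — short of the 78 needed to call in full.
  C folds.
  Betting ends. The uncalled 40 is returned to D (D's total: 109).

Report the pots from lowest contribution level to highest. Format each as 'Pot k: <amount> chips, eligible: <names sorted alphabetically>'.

Contributions (after 40 returned to D): A=109, B=27, C=71, D=109, E=17, F=39
Folded: C
Pot levels (distinct totals of non-folded players): 17, 27, 39, 109
Layer 1-17: 17 each from A, B, C, D, E, F = 17*6 = 102 chips; eligible A, B, D, E, F
Layer 18-27: 10 each from A, B, C, D, F = 10*5 = 50 chips; eligible A, B, D, F
Layer 28-39: 12 each from A, C, D, F = 12*4 = 48 chips; eligible A, D, F
Layer 40-109: A 70 + C 32 + D 70 = 172 chips; eligible A, D

Pot 1: 102 chips, eligible: A, B, D, E, F
Pot 2: 50 chips, eligible: A, B, D, F
Pot 3: 48 chips, eligible: A, D, F
Pot 4: 172 chips, eligible: A, D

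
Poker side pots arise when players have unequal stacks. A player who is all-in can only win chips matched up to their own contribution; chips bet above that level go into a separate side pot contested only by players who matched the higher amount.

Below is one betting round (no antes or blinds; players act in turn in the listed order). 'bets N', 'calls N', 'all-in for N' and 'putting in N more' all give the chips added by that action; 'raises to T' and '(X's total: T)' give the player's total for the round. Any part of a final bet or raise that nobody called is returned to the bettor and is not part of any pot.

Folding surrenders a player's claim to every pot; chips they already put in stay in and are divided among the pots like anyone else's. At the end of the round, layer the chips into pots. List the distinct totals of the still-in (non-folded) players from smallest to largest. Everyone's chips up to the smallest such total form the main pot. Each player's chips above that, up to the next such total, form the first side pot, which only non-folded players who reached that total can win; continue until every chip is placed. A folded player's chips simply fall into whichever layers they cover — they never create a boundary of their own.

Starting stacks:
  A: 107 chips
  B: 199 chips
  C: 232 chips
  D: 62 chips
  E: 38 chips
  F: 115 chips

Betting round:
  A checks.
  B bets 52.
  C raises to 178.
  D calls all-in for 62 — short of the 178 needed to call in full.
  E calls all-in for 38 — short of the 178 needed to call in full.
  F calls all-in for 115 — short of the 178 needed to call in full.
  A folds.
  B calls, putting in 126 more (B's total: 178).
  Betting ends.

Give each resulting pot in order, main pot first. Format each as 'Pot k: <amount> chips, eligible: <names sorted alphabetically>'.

Contributions: B=178, C=178, D=62, E=38, F=115
Folded: A
Pot levels (distinct totals of non-folded players): 38, 62, 115, 178
Layer 1-38: 38 each from B, C, D, E, F = 38*5 = 190 chips; eligible B, C, D, E, F
Layer 39-62: 24 each from B, C, D, F = 24*4 = 96 chips; eligible B, C, D, F
Layer 63-115: 53 each from B, C, F = 53*3 = 159 chips; eligible B, C, F
Layer 116-178: 63 each from B, C = 63*2 = 126 chips; eligible B, C

Pot 1: 190 chips, eligible: B, C, D, E, F
Pot 2: 96 chips, eligible: B, C, D, F
Pot 3: 159 chips, eligible: B, C, F
Pot 4: 126 chips, eligible: B, C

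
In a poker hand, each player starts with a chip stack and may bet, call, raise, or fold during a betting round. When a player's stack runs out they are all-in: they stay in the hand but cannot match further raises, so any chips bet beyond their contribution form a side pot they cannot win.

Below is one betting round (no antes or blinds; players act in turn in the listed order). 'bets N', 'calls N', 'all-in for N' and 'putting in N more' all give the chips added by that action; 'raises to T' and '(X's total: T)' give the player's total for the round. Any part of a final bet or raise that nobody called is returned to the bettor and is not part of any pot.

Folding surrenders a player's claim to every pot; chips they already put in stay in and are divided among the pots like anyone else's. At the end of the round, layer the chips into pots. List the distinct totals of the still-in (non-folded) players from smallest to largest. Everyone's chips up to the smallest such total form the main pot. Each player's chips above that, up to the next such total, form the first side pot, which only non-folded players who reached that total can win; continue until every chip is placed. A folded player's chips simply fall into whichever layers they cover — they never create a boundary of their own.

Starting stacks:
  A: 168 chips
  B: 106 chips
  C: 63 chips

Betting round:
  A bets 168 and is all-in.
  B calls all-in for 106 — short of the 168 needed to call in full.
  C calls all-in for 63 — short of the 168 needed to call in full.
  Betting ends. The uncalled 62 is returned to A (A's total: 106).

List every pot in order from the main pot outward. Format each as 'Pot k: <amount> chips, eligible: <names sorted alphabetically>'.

Contributions (after 62 returned to A): A=106, B=106, C=63
Pot levels (distinct totals of non-folded players): 63, 106
Layer 1-63: 63 each from A, B, C = 63*3 = 189 chips; eligible A, B, C
Layer 64-106: 43 each from A, B = 43*2 = 86 chips; eligible A, B

Pot 1: 189 chips, eligible: A, B, C
Pot 2: 86 chips, eligible: A, B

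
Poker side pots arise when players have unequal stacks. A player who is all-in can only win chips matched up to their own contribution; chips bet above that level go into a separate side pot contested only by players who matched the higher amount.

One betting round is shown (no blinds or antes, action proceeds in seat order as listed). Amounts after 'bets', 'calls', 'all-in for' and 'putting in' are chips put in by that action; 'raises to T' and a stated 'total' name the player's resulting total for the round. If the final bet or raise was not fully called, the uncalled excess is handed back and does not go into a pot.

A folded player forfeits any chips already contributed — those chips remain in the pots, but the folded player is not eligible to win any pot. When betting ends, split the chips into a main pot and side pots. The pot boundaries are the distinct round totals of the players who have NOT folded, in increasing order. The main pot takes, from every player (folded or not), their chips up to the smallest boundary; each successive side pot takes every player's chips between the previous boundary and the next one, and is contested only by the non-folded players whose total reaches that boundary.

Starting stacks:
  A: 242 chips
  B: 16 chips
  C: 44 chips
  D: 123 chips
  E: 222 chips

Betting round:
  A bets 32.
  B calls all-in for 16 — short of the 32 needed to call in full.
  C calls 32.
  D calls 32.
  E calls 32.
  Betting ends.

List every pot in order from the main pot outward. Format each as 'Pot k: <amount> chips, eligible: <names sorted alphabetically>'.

Contributions: A=32, B=16, C=32, D=32, E=32
Pot levels (distinct totals of non-folded players): 16, 32
Layer 1-16: 16 each from A, B, C, D, E = 16*5 = 80 chips; eligible A, B, C, D, E
Layer 17-32: 16 each from A, C, D, E = 16*4 = 64 chips; eligible A, C, D, E

Pot 1: 80 chips, eligible: A, B, C, D, E
Pot 2: 64 chips, eligible: A, C, D, E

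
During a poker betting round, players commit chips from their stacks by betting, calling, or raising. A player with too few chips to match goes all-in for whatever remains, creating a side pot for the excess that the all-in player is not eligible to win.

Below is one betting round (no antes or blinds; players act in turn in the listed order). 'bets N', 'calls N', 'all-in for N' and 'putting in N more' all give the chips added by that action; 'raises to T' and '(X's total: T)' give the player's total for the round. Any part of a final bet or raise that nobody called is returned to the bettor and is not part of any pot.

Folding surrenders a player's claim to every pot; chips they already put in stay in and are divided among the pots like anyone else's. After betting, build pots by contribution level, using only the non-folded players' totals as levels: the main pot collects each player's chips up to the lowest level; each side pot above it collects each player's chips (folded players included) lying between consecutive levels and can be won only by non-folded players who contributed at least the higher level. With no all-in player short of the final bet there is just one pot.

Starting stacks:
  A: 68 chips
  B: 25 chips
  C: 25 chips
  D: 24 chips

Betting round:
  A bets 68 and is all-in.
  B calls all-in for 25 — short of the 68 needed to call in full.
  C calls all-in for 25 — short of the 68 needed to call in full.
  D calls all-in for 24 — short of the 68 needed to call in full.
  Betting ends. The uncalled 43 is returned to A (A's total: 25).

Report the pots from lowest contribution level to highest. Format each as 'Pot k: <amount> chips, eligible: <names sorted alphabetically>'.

Contributions (after 43 returned to A): A=25, B=25, C=25, D=24
Pot levels (distinct totals of non-folded players): 24, 25
Layer 1-24: 24 each from A, B, C, D = 24*4 = 96 chips; eligible A, B, C, D
Layer 25-25: 1 each from A, B, C = 1*3 = 3 chips; eligible A, B, C

Pot 1: 96 chips, eligible: A, B, C, D
Pot 2: 3 chips, eligible: A, B, C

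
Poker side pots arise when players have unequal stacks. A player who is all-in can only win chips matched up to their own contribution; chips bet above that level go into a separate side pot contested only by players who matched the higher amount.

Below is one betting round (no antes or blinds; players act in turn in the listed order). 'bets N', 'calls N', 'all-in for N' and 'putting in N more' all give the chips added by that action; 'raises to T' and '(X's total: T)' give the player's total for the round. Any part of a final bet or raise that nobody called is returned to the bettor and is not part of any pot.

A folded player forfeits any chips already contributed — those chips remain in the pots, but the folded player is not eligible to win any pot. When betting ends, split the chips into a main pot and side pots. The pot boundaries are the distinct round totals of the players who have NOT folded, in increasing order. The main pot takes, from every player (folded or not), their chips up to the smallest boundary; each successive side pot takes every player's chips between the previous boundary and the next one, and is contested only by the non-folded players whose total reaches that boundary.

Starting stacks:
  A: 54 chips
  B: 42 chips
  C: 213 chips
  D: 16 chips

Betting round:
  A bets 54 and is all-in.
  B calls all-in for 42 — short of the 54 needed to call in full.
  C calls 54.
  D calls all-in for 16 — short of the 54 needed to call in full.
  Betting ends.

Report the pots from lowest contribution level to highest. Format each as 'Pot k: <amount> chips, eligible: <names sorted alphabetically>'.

Pot 1: 64 chips, eligible: A, B, C, D
Pot 2: 78 chips, eligible: A, B, C
Pot 3: 24 chips, eligible: A, C

Derivation:
Contributions: A=54, B=42, C=54, D=16
Pot levels (distinct totals of non-folded players): 16, 42, 54
Layer 1-16: 16 each from A, B, C, D = 16*4 = 64 chips; eligible A, B, C, D
Layer 17-42: 26 each from A, B, C = 26*3 = 78 chips; eligible A, B, C
Layer 43-54: 12 each from A, C = 12*2 = 24 chips; eligible A, C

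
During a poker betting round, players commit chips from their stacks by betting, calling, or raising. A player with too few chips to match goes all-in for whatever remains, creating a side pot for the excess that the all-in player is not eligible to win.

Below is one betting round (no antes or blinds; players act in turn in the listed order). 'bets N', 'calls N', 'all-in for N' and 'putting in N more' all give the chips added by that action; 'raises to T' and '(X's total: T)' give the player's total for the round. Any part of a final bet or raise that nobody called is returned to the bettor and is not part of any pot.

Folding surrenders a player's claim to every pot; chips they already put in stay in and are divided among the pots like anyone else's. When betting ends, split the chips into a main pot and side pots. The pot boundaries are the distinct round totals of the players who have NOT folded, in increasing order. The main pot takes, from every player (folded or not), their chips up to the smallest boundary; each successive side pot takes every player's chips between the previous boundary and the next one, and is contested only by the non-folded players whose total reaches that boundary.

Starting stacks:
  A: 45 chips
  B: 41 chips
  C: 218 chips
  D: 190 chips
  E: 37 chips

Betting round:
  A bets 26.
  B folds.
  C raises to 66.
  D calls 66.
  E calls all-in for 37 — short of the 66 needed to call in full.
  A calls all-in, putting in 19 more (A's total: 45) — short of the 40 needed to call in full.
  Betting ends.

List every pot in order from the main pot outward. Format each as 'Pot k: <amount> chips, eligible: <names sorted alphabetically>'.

Contributions: A=45, C=66, D=66, E=37
Folded: B
Pot levels (distinct totals of non-folded players): 37, 45, 66
Layer 1-37: 37 each from A, C, D, E = 37*4 = 148 chips; eligible A, C, D, E
Layer 38-45: 8 each from A, C, D = 8*3 = 24 chips; eligible A, C, D
Layer 46-66: 21 each from C, D = 21*2 = 42 chips; eligible C, D

Pot 1: 148 chips, eligible: A, C, D, E
Pot 2: 24 chips, eligible: A, C, D
Pot 3: 42 chips, eligible: C, D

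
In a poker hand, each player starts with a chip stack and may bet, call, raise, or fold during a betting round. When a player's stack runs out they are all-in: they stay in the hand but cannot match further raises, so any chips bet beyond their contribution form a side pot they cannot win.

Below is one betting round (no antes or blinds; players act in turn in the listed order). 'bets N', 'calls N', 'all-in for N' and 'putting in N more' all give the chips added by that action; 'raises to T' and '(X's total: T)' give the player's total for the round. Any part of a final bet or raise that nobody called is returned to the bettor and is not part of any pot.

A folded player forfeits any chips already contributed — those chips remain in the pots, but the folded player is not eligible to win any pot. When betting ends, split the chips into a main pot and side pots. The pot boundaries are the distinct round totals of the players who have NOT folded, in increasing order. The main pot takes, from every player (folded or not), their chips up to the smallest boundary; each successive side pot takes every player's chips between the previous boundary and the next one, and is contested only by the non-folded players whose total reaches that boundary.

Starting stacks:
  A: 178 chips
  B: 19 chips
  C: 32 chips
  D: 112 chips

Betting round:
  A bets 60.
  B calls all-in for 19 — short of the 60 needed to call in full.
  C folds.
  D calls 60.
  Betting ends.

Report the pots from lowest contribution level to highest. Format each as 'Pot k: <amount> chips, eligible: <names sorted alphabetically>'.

Pot 1: 57 chips, eligible: A, B, D
Pot 2: 82 chips, eligible: A, D

Derivation:
Contributions: A=60, B=19, D=60
Folded: C
Pot levels (distinct totals of non-folded players): 19, 60
Layer 1-19: 19 each from A, B, D = 19*3 = 57 chips; eligible A, B, D
Layer 20-60: 41 each from A, D = 41*2 = 82 chips; eligible A, D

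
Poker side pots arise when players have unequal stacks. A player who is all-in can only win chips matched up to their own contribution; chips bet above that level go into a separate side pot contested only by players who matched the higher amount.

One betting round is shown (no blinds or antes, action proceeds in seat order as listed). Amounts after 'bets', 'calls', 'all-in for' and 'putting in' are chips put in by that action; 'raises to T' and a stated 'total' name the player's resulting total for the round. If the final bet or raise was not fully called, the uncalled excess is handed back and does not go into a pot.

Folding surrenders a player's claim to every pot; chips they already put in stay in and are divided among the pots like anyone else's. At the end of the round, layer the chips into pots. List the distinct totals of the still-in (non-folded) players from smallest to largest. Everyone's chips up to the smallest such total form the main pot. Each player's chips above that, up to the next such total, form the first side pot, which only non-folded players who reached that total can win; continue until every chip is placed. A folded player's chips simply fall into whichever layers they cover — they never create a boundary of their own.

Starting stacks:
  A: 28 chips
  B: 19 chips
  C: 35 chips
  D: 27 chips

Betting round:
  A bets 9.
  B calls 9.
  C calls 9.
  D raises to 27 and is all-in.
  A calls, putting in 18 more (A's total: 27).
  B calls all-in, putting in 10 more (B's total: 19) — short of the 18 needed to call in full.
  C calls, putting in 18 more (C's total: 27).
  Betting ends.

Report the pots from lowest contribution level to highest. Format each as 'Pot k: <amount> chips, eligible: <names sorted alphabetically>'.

Pot 1: 76 chips, eligible: A, B, C, D
Pot 2: 24 chips, eligible: A, C, D

Derivation:
Contributions: A=27, B=19, C=27, D=27
Pot levels (distinct totals of non-folded players): 19, 27
Layer 1-19: 19 each from A, B, C, D = 19*4 = 76 chips; eligible A, B, C, D
Layer 20-27: 8 each from A, C, D = 8*3 = 24 chips; eligible A, C, D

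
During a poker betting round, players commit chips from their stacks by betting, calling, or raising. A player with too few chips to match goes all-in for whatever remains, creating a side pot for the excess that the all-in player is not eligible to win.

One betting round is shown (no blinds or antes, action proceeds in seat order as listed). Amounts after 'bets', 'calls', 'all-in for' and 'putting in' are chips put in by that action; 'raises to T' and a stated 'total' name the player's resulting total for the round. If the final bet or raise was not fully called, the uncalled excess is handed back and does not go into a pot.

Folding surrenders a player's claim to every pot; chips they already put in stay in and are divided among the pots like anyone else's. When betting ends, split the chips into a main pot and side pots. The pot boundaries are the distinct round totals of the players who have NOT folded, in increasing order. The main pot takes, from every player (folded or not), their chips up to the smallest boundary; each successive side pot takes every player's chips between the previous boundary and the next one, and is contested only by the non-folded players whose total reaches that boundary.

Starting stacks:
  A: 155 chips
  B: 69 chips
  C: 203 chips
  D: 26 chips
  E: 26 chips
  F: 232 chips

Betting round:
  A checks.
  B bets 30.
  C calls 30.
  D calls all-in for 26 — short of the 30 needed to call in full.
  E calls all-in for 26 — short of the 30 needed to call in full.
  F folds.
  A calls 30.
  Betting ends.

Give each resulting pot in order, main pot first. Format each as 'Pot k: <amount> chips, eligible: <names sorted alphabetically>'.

Pot 1: 130 chips, eligible: A, B, C, D, E
Pot 2: 12 chips, eligible: A, B, C

Derivation:
Contributions: A=30, B=30, C=30, D=26, E=26
Folded: F
Pot levels (distinct totals of non-folded players): 26, 30
Layer 1-26: 26 each from A, B, C, D, E = 26*5 = 130 chips; eligible A, B, C, D, E
Layer 27-30: 4 each from A, B, C = 4*3 = 12 chips; eligible A, B, C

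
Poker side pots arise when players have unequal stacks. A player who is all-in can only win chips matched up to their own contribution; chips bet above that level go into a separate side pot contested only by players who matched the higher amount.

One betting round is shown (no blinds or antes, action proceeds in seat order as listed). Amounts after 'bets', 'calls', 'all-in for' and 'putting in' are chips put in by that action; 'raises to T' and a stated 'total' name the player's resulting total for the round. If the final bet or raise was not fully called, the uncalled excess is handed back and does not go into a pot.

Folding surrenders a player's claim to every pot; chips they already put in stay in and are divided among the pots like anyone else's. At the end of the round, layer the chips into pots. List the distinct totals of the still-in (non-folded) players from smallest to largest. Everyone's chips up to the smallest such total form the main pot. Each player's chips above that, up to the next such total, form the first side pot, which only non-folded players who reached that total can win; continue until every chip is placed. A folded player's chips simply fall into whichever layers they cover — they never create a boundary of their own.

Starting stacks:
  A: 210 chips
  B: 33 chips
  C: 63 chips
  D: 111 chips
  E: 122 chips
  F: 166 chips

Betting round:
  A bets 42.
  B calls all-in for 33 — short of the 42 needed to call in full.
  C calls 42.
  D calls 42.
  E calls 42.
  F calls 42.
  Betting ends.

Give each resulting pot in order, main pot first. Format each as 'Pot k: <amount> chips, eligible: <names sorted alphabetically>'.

Contributions: A=42, B=33, C=42, D=42, E=42, F=42
Pot levels (distinct totals of non-folded players): 33, 42
Layer 1-33: 33 each from A, B, C, D, E, F = 33*6 = 198 chips; eligible A, B, C, D, E, F
Layer 34-42: 9 each from A, C, D, E, F = 9*5 = 45 chips; eligible A, C, D, E, F

Pot 1: 198 chips, eligible: A, B, C, D, E, F
Pot 2: 45 chips, eligible: A, C, D, E, F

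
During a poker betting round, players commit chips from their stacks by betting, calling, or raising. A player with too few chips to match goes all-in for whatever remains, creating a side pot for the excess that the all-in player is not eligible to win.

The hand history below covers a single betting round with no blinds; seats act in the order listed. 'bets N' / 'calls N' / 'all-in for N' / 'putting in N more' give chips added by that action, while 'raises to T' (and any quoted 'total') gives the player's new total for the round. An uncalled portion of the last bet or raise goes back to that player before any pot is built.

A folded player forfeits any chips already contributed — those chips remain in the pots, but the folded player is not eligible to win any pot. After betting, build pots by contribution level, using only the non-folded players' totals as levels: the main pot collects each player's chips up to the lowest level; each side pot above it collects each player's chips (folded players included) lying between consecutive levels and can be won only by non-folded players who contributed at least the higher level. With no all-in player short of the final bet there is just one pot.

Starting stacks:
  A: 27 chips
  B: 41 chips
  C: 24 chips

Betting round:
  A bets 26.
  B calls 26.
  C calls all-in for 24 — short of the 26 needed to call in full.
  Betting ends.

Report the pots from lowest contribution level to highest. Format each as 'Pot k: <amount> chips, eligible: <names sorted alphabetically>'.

Contributions: A=26, B=26, C=24
Pot levels (distinct totals of non-folded players): 24, 26
Layer 1-24: 24 each from A, B, C = 24*3 = 72 chips; eligible A, B, C
Layer 25-26: 2 each from A, B = 2*2 = 4 chips; eligible A, B

Pot 1: 72 chips, eligible: A, B, C
Pot 2: 4 chips, eligible: A, B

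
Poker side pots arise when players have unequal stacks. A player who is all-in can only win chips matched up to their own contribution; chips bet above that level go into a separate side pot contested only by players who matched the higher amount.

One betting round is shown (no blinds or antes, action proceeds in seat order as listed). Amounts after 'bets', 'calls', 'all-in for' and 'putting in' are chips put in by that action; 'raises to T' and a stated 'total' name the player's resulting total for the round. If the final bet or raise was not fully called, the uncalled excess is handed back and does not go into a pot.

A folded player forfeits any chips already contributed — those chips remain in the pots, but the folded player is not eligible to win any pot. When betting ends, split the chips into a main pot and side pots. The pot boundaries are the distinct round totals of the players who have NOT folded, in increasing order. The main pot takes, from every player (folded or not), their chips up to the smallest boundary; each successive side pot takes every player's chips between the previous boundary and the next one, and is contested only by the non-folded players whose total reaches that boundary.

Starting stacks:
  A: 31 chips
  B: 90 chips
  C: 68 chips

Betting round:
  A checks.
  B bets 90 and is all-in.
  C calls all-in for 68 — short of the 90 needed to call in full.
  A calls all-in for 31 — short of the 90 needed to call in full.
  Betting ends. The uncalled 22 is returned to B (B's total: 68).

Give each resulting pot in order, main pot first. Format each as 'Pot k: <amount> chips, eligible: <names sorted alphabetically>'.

Contributions (after 22 returned to B): A=31, B=68, C=68
Pot levels (distinct totals of non-folded players): 31, 68
Layer 1-31: 31 each from A, B, C = 31*3 = 93 chips; eligible A, B, C
Layer 32-68: 37 each from B, C = 37*2 = 74 chips; eligible B, C

Pot 1: 93 chips, eligible: A, B, C
Pot 2: 74 chips, eligible: B, C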